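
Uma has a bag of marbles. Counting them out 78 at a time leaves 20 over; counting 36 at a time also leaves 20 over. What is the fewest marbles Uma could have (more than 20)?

488

N − 20 must be a common multiple of 78 and 36.
78 = 2 × 3 × 13
36 = 2^2 × 3^2
LCM(78, 36) = 2^2 × 3^2 × 13 = 468.
Smallest N > 20 is LCM + 20 = 468 + 20 = 488.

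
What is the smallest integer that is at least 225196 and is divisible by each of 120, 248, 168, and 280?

The integer must be a common multiple of 120, 248, 168, and 280, so a multiple of their LCM.
120 = 2^3 × 3 × 5
248 = 2^3 × 31
168 = 2^3 × 3 × 7
280 = 2^3 × 5 × 7
LCM(120, 248, 168, 280) = 2^3 × 3 × 5 × 7 × 31 = 26040.
Smallest multiple of 26040 that is ≥ 225196: ⌈225196/26040⌉ × 26040 = 9 × 26040 = 234360.

234360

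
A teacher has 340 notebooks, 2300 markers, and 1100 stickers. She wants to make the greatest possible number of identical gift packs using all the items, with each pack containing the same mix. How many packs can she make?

The pack count must divide each quantity, so the greatest is gcd(340, 2300, 1100).
340 = 2^2 × 5 × 17
2300 = 2^2 × 5^2 × 23
1100 = 2^2 × 5^2 × 11
gcd(340, 2300, 1100) = 2^2 × 5 = 20.

20 packs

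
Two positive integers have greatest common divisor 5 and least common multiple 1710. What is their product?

For any two positive integers, gcd × lcm = product = 5 × 1710 = 8550.

8550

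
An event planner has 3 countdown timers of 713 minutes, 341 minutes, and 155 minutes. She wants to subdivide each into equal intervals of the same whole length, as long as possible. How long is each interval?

31 minutes

The interval must divide each timer length; the longest such is the gcd.
713 = 23 × 31
341 = 11 × 31
155 = 5 × 31
gcd(713, 341, 155) = 31.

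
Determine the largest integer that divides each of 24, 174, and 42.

24 = 2^3 × 3
174 = 2 × 3 × 29
42 = 2 × 3 × 7
gcd(24, 174, 42) = 2 × 3 = 6.

6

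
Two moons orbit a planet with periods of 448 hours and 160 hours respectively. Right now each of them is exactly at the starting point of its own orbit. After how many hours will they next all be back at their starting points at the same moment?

2240 hours

The first simultaneous occurrence is after LCM of the individual periods.
448 = 2^6 × 7
160 = 2^5 × 5
LCM(448, 160) = 2^6 × 5 × 7 = 2240.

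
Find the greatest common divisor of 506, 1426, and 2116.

506 = 2 × 11 × 23
1426 = 2 × 23 × 31
2116 = 2^2 × 23^2
gcd(506, 1426, 2116) = 2 × 23 = 46.

46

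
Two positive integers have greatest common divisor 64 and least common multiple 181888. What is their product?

For any two positive integers, gcd × lcm = product = 64 × 181888 = 11640832.

11640832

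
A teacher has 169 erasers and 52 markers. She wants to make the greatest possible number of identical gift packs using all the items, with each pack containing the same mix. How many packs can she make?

The pack count must divide each quantity, so the greatest is gcd(169, 52).
169 = 13^2
52 = 2^2 × 13
gcd(169, 52) = 13.

13 packs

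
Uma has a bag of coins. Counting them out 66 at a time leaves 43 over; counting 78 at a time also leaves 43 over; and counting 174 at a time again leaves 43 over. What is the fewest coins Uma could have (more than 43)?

N − 43 must be a common multiple of 66, 78, and 174.
66 = 2 × 3 × 11
78 = 2 × 3 × 13
174 = 2 × 3 × 29
LCM(66, 78, 174) = 2 × 3 × 11 × 13 × 29 = 24882.
Smallest N > 43 is LCM + 43 = 24882 + 43 = 24925.

24925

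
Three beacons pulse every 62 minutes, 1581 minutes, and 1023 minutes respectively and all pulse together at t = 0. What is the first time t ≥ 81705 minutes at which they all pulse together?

Joint pulses occur at multiples of LCM(62, 1581, 1023).
62 = 2 × 31
1581 = 3 × 17 × 31
1023 = 3 × 11 × 31
LCM(62, 1581, 1023) = 2 × 3 × 11 × 17 × 31 = 34782.
Smallest multiple of 34782 that is ≥ 81705: ⌈81705/34782⌉ × 34782 = 3 × 34782 = 104346.

104346 minutes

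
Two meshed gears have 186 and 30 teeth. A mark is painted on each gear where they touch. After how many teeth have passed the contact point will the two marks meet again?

The first simultaneous occurrence is after LCM of the individual periods.
186 = 2 × 3 × 31
30 = 2 × 3 × 5
LCM(186, 30) = 2 × 3 × 5 × 31 = 930.

930 teeth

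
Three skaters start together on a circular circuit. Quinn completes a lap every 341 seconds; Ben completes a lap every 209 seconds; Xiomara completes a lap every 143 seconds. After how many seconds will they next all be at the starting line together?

84227 seconds

We need the least common multiple of the intervals.
341 = 11 × 31
209 = 11 × 19
143 = 11 × 13
LCM(341, 209, 143) = 11 × 13 × 19 × 31 = 84227.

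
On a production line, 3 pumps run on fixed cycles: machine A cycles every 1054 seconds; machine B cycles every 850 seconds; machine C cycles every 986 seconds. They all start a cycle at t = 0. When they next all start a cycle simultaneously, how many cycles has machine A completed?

725 cycles

They are all back at their starting positions together after one LCM of the periods.
1054 = 2 × 17 × 31
850 = 2 × 5^2 × 17
986 = 2 × 17 × 29
LCM(1054, 850, 986) = 2 × 5^2 × 17 × 29 × 31 = 764150.
Cycles for period 1054: 764150 / 1054 = 725.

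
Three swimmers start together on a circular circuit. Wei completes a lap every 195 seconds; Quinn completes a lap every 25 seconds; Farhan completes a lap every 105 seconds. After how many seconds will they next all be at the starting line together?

6825 seconds

They coincide at every common multiple of the periods; the first is the LCM.
195 = 3 × 5 × 13
25 = 5^2
105 = 3 × 5 × 7
LCM(195, 25, 105) = 3 × 5^2 × 7 × 13 = 6825.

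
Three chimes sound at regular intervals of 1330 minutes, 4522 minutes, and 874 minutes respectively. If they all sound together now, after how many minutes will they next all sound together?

They coincide at every common multiple of the periods; the first is the LCM.
1330 = 2 × 5 × 7 × 19
4522 = 2 × 7 × 17 × 19
874 = 2 × 19 × 23
LCM(1330, 4522, 874) = 2 × 5 × 7 × 17 × 19 × 23 = 520030.

520030 minutes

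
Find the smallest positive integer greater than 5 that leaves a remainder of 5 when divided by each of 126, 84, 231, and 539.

19409

N − 5 must be a common multiple of 126, 84, 231, and 539.
126 = 2 × 3^2 × 7
84 = 2^2 × 3 × 7
231 = 3 × 7 × 11
539 = 7^2 × 11
LCM(126, 84, 231, 539) = 2^2 × 3^2 × 7^2 × 11 = 19404.
Smallest N > 5 is LCM + 5 = 19404 + 5 = 19409.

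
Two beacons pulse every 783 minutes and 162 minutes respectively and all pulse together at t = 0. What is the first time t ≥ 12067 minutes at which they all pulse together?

Joint pulses occur at multiples of LCM(783, 162).
783 = 3^3 × 29
162 = 2 × 3^4
LCM(783, 162) = 2 × 3^4 × 29 = 4698.
Smallest multiple of 4698 that is ≥ 12067: ⌈12067/4698⌉ × 4698 = 3 × 4698 = 14094.

14094 minutes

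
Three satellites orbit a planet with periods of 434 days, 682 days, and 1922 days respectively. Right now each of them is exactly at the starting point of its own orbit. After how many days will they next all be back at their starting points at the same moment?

The first simultaneous occurrence is after LCM of the individual periods.
434 = 2 × 7 × 31
682 = 2 × 11 × 31
1922 = 2 × 31^2
LCM(434, 682, 1922) = 2 × 7 × 11 × 31^2 = 147994.

147994 days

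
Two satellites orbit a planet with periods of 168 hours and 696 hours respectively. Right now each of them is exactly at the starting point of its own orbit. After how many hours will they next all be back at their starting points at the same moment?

4872 hours

They coincide at every common multiple of the periods; the first is the LCM.
168 = 2^3 × 3 × 7
696 = 2^3 × 3 × 29
LCM(168, 696) = 2^3 × 3 × 7 × 29 = 4872.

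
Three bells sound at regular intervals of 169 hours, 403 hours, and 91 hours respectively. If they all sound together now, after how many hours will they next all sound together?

The first simultaneous occurrence is after LCM of the individual periods.
169 = 13^2
403 = 13 × 31
91 = 7 × 13
LCM(169, 403, 91) = 7 × 13^2 × 31 = 36673.

36673 hours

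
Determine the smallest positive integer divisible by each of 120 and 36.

360

120 = 2^3 × 3 × 5
36 = 2^2 × 3^2
LCM(120, 36) = 2^3 × 3^2 × 5 = 360.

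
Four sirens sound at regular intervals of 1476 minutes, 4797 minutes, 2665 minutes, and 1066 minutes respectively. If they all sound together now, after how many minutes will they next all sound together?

95940 minutes

They coincide at every common multiple of the periods; the first is the LCM.
1476 = 2^2 × 3^2 × 41
4797 = 3^2 × 13 × 41
2665 = 5 × 13 × 41
1066 = 2 × 13 × 41
LCM(1476, 4797, 2665, 1066) = 2^2 × 3^2 × 5 × 13 × 41 = 95940.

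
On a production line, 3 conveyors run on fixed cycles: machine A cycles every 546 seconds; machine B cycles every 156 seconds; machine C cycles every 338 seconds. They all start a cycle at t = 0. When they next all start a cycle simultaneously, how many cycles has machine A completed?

26 cycles

The first common completion time is the LCM of the periods.
546 = 2 × 3 × 7 × 13
156 = 2^2 × 3 × 13
338 = 2 × 13^2
LCM(546, 156, 338) = 2^2 × 3 × 7 × 13^2 = 14196.
Cycles for period 546: 14196 / 546 = 26.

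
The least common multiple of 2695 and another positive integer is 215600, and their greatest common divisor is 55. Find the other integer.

4400

gcd × lcm = product of the two integers, so the other integer is (55 × 215600) / 2695 = 4400.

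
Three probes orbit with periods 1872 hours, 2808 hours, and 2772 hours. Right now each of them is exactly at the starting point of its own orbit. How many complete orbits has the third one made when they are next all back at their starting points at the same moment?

All finish a whole number of cycles simultaneously at t = LCM of the periods.
1872 = 2^4 × 3^2 × 13
2808 = 2^3 × 3^3 × 13
2772 = 2^2 × 3^2 × 7 × 11
LCM(1872, 2808, 2772) = 2^4 × 3^3 × 7 × 11 × 13 = 432432.
Orbits for period 2772: 432432 / 2772 = 156.

156 orbits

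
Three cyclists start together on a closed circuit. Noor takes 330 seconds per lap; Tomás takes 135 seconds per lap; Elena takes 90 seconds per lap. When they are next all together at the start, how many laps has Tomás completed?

They are all back at their starting positions together after one LCM of the periods.
330 = 2 × 3 × 5 × 11
135 = 3^3 × 5
90 = 2 × 3^2 × 5
LCM(330, 135, 90) = 2 × 3^3 × 5 × 11 = 2970.
Laps for period 135: 2970 / 135 = 22.

22 laps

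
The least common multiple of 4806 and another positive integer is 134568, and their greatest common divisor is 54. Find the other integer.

1512

gcd × lcm = product of the two integers, so the other integer is (54 × 134568) / 4806 = 1512.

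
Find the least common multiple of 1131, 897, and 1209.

806403

1131 = 3 × 13 × 29
897 = 3 × 13 × 23
1209 = 3 × 13 × 31
LCM(1131, 897, 1209) = 3 × 13 × 23 × 29 × 31 = 806403.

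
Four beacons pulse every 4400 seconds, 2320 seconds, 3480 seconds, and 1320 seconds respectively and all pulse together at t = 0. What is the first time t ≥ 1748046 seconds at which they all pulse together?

Joint pulses occur at multiples of LCM(4400, 2320, 3480, 1320).
4400 = 2^4 × 5^2 × 11
2320 = 2^4 × 5 × 29
3480 = 2^3 × 3 × 5 × 29
1320 = 2^3 × 3 × 5 × 11
LCM(4400, 2320, 3480, 1320) = 2^4 × 3 × 5^2 × 11 × 29 = 382800.
Smallest multiple of 382800 that is ≥ 1748046: ⌈1748046/382800⌉ × 382800 = 5 × 382800 = 1914000.

1914000 seconds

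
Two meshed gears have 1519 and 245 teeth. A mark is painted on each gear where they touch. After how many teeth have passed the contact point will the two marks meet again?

7595 teeth

The first simultaneous occurrence is after LCM of the individual periods.
1519 = 7^2 × 31
245 = 5 × 7^2
LCM(1519, 245) = 5 × 7^2 × 31 = 7595.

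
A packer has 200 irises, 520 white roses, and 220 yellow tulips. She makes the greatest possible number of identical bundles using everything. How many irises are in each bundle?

10

Number of bundles = gcd(200, 520, 220).
200 = 2^3 × 5^2
520 = 2^3 × 5 × 13
220 = 2^2 × 5 × 11
gcd(200, 520, 220) = 2^2 × 5 = 20.
irises per bundle = 200 / 20 = 10.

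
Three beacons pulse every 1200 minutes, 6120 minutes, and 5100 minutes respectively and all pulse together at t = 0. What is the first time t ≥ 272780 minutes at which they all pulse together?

Joint pulses occur at multiples of LCM(1200, 6120, 5100).
1200 = 2^4 × 3 × 5^2
6120 = 2^3 × 3^2 × 5 × 17
5100 = 2^2 × 3 × 5^2 × 17
LCM(1200, 6120, 5100) = 2^4 × 3^2 × 5^2 × 17 = 61200.
Smallest multiple of 61200 that is ≥ 272780: ⌈272780/61200⌉ × 61200 = 5 × 61200 = 306000.

306000 minutes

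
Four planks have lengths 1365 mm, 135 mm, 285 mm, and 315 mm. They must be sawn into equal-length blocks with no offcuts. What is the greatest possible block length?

15 mm

The block length must divide every plank, so the greatest is gcd(1365, 135, 285, 315).
1365 = 3 × 5 × 7 × 13
135 = 3^3 × 5
285 = 3 × 5 × 19
315 = 3^2 × 5 × 7
gcd(1365, 135, 285, 315) = 3 × 5 = 15.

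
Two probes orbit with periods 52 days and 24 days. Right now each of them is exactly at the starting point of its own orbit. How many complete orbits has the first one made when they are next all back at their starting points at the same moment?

The first common completion time is the LCM of the periods.
52 = 2^2 × 13
24 = 2^3 × 3
LCM(52, 24) = 2^3 × 3 × 13 = 312.
Orbits for period 52: 312 / 52 = 6.

6 orbits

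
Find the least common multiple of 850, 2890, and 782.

850 = 2 × 5^2 × 17
2890 = 2 × 5 × 17^2
782 = 2 × 17 × 23
LCM(850, 2890, 782) = 2 × 5^2 × 17^2 × 23 = 332350.

332350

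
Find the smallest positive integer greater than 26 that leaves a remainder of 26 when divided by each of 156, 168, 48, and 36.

N − 26 must be a common multiple of 156, 168, 48, and 36.
156 = 2^2 × 3 × 13
168 = 2^3 × 3 × 7
48 = 2^4 × 3
36 = 2^2 × 3^2
LCM(156, 168, 48, 36) = 2^4 × 3^2 × 7 × 13 = 13104.
Smallest N > 26 is LCM + 26 = 13104 + 26 = 13130.

13130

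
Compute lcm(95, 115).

2185

95 = 5 × 19
115 = 5 × 23
LCM(95, 115) = 5 × 19 × 23 = 2185.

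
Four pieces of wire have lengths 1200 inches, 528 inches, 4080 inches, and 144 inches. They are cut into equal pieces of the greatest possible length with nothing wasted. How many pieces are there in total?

Piece length = gcd(1200, 528, 4080, 144).
1200 = 2^4 × 3 × 5^2
528 = 2^4 × 3 × 11
4080 = 2^4 × 3 × 5 × 17
144 = 2^4 × 3^2
gcd(1200, 528, 4080, 144) = 2^4 × 3 = 48.
Total pieces = 1200/48 + 528/48 + 4080/48 + 144/48 = 25 + 11 + 85 + 3 = 124.

124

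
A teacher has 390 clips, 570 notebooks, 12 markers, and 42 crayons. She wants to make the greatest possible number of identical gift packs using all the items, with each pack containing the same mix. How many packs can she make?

The pack count must divide each quantity, so the greatest is gcd(390, 570, 12, 42).
390 = 2 × 3 × 5 × 13
570 = 2 × 3 × 5 × 19
12 = 2^2 × 3
42 = 2 × 3 × 7
gcd(390, 570, 12, 42) = 2 × 3 = 6.

6 packs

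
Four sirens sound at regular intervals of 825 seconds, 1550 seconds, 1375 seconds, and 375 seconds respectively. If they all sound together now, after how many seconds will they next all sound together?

255750 seconds

They coincide at every common multiple of the periods; the first is the LCM.
825 = 3 × 5^2 × 11
1550 = 2 × 5^2 × 31
1375 = 5^3 × 11
375 = 3 × 5^3
LCM(825, 1550, 1375, 375) = 2 × 3 × 5^3 × 11 × 31 = 255750.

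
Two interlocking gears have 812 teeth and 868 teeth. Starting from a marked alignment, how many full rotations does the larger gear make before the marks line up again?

All finish a whole number of cycles simultaneously at t = LCM of the periods.
812 = 2^2 × 7 × 29
868 = 2^2 × 7 × 31
LCM(812, 868) = 2^2 × 7 × 29 × 31 = 25172.
Rotations for period 868: 25172 / 868 = 29.

29 rotations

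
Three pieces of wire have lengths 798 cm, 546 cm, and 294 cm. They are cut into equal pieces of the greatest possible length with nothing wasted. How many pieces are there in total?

39

Piece length = gcd(798, 546, 294).
798 = 2 × 3 × 7 × 19
546 = 2 × 3 × 7 × 13
294 = 2 × 3 × 7^2
gcd(798, 546, 294) = 2 × 3 × 7 = 42.
Total pieces = 798/42 + 546/42 + 294/42 = 19 + 13 + 7 = 39.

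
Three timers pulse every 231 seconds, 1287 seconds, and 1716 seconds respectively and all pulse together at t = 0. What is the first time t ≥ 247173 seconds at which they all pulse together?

252252 seconds

Joint pulses occur at multiples of LCM(231, 1287, 1716).
231 = 3 × 7 × 11
1287 = 3^2 × 11 × 13
1716 = 2^2 × 3 × 11 × 13
LCM(231, 1287, 1716) = 2^2 × 3^2 × 7 × 11 × 13 = 36036.
Smallest multiple of 36036 that is ≥ 247173: ⌈247173/36036⌉ × 36036 = 7 × 36036 = 252252.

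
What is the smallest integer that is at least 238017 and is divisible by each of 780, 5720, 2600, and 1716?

The integer must be a common multiple of 780, 5720, 2600, and 1716, so a multiple of their LCM.
780 = 2^2 × 3 × 5 × 13
5720 = 2^3 × 5 × 11 × 13
2600 = 2^3 × 5^2 × 13
1716 = 2^2 × 3 × 11 × 13
LCM(780, 5720, 2600, 1716) = 2^3 × 3 × 5^2 × 11 × 13 = 85800.
Smallest multiple of 85800 that is ≥ 238017: ⌈238017/85800⌉ × 85800 = 3 × 85800 = 257400.

257400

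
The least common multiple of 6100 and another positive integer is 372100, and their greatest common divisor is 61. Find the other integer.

3721

gcd × lcm = product of the two integers, so the other integer is (61 × 372100) / 6100 = 3721.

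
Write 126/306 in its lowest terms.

126 = 2 × 3^2 × 7
306 = 2 × 3^2 × 17
gcd(126, 306) = 2 × 3^2 = 18.
Divide numerator and denominator by 18: 126/306 = 7/17.

7/17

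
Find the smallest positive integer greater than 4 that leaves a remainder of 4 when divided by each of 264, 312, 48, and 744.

212788

N − 4 must be a common multiple of 264, 312, 48, and 744.
264 = 2^3 × 3 × 11
312 = 2^3 × 3 × 13
48 = 2^4 × 3
744 = 2^3 × 3 × 31
LCM(264, 312, 48, 744) = 2^4 × 3 × 11 × 13 × 31 = 212784.
Smallest N > 4 is LCM + 4 = 212784 + 4 = 212788.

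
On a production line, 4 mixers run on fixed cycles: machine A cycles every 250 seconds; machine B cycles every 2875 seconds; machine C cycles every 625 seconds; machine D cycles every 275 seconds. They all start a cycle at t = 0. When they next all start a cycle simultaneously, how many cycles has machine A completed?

They are all back at their starting positions together after one LCM of the periods.
250 = 2 × 5^3
2875 = 5^3 × 23
625 = 5^4
275 = 5^2 × 11
LCM(250, 2875, 625, 275) = 2 × 5^4 × 11 × 23 = 316250.
Cycles for period 250: 316250 / 250 = 1265.

1265 cycles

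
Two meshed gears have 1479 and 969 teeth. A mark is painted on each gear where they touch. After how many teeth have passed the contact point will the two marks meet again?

We need the least common multiple of the intervals.
1479 = 3 × 17 × 29
969 = 3 × 17 × 19
LCM(1479, 969) = 3 × 17 × 19 × 29 = 28101.

28101 teeth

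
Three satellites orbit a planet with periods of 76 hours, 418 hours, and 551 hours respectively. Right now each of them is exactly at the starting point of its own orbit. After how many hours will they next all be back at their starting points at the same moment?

They coincide at every common multiple of the periods; the first is the LCM.
76 = 2^2 × 19
418 = 2 × 11 × 19
551 = 19 × 29
LCM(76, 418, 551) = 2^2 × 11 × 19 × 29 = 24244.

24244 hours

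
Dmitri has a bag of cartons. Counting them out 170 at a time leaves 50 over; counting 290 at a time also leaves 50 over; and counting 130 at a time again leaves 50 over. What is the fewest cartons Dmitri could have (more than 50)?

64140

N − 50 must be a common multiple of 170, 290, and 130.
170 = 2 × 5 × 17
290 = 2 × 5 × 29
130 = 2 × 5 × 13
LCM(170, 290, 130) = 2 × 5 × 13 × 17 × 29 = 64090.
Smallest N > 50 is LCM + 50 = 64090 + 50 = 64140.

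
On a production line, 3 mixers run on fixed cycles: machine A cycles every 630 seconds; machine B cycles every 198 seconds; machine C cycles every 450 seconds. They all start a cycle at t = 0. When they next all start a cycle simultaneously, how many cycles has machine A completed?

55 cycles

They are all back at their starting positions together after one LCM of the periods.
630 = 2 × 3^2 × 5 × 7
198 = 2 × 3^2 × 11
450 = 2 × 3^2 × 5^2
LCM(630, 198, 450) = 2 × 3^2 × 5^2 × 7 × 11 = 34650.
Cycles for period 630: 34650 / 630 = 55.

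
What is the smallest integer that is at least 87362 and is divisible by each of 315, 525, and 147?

The integer must be a common multiple of 315, 525, and 147, so a multiple of their LCM.
315 = 3^2 × 5 × 7
525 = 3 × 5^2 × 7
147 = 3 × 7^2
LCM(315, 525, 147) = 3^2 × 5^2 × 7^2 = 11025.
Smallest multiple of 11025 that is ≥ 87362: ⌈87362/11025⌉ × 11025 = 8 × 11025 = 88200.

88200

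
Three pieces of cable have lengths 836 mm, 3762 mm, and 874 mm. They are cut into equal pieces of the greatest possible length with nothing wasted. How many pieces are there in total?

144

Piece length = gcd(836, 3762, 874).
836 = 2^2 × 11 × 19
3762 = 2 × 3^2 × 11 × 19
874 = 2 × 19 × 23
gcd(836, 3762, 874) = 2 × 19 = 38.
Total pieces = 836/38 + 3762/38 + 874/38 = 22 + 99 + 23 = 144.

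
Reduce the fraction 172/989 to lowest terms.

172 = 2^2 × 43
989 = 23 × 43
gcd(172, 989) = 43.
Divide numerator and denominator by 43: 172/989 = 4/23.

4/23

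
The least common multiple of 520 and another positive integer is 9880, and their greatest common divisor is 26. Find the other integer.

gcd × lcm = product of the two integers, so the other integer is (26 × 9880) / 520 = 494.

494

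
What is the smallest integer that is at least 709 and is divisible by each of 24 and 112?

1008

The integer must be a common multiple of 24 and 112, so a multiple of their LCM.
24 = 2^3 × 3
112 = 2^4 × 7
LCM(24, 112) = 2^4 × 3 × 7 = 336.
Smallest multiple of 336 that is ≥ 709: ⌈709/336⌉ × 336 = 3 × 336 = 1008.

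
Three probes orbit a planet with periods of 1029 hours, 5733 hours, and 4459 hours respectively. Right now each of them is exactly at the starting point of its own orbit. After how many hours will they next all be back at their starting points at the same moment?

The first simultaneous occurrence is after LCM of the individual periods.
1029 = 3 × 7^3
5733 = 3^2 × 7^2 × 13
4459 = 7^3 × 13
LCM(1029, 5733, 4459) = 3^2 × 7^3 × 13 = 40131.

40131 hours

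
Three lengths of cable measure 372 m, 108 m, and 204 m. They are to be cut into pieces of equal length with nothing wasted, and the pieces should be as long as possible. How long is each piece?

12 m

The greatest length dividing all of 372, 108, and 204 is their gcd.
372 = 2^2 × 3 × 31
108 = 2^2 × 3^3
204 = 2^2 × 3 × 17
gcd(372, 108, 204) = 2^2 × 3 = 12.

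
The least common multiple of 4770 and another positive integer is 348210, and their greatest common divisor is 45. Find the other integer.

3285

gcd × lcm = product of the two integers, so the other integer is (45 × 348210) / 4770 = 3285.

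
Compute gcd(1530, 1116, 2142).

1530 = 2 × 3^2 × 5 × 17
1116 = 2^2 × 3^2 × 31
2142 = 2 × 3^2 × 7 × 17
gcd(1530, 1116, 2142) = 2 × 3^2 = 18.

18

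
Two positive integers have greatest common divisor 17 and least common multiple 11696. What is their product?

For any two positive integers, gcd × lcm = product = 17 × 11696 = 198832.

198832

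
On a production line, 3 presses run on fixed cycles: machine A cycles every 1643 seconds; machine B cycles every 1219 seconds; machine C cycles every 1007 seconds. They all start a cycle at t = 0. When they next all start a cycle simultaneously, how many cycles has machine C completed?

All finish a whole number of cycles simultaneously at t = LCM of the periods.
1643 = 31 × 53
1219 = 23 × 53
1007 = 19 × 53
LCM(1643, 1219, 1007) = 19 × 23 × 31 × 53 = 717991.
Cycles for period 1007: 717991 / 1007 = 713.

713 cycles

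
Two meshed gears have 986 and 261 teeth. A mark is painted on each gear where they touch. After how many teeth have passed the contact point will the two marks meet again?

8874 teeth

We need the least common multiple of the intervals.
986 = 2 × 17 × 29
261 = 3^2 × 29
LCM(986, 261) = 2 × 3^2 × 17 × 29 = 8874.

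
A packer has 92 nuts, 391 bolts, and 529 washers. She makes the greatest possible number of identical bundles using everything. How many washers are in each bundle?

Number of bundles = gcd(92, 391, 529).
92 = 2^2 × 23
391 = 17 × 23
529 = 23^2
gcd(92, 391, 529) = 23.
washers per bundle = 529 / 23 = 23.

23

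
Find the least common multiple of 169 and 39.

169 = 13^2
39 = 3 × 13
LCM(169, 39) = 3 × 13^2 = 507.

507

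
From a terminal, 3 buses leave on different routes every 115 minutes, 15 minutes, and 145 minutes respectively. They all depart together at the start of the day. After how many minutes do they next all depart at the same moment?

10005 minutes

The first simultaneous occurrence is after LCM of the individual periods.
115 = 5 × 23
15 = 3 × 5
145 = 5 × 29
LCM(115, 15, 145) = 3 × 5 × 23 × 29 = 10005.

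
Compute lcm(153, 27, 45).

2295

153 = 3^2 × 17
27 = 3^3
45 = 3^2 × 5
LCM(153, 27, 45) = 3^3 × 5 × 17 = 2295.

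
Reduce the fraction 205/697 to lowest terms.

205 = 5 × 41
697 = 17 × 41
gcd(205, 697) = 41.
Divide numerator and denominator by 41: 205/697 = 5/17.

5/17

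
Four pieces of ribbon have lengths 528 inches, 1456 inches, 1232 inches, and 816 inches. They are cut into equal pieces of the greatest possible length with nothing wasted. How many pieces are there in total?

252

Piece length = gcd(528, 1456, 1232, 816).
528 = 2^4 × 3 × 11
1456 = 2^4 × 7 × 13
1232 = 2^4 × 7 × 11
816 = 2^4 × 3 × 17
gcd(528, 1456, 1232, 816) = 2^4 = 16.
Total pieces = 528/16 + 1456/16 + 1232/16 + 816/16 = 33 + 91 + 77 + 51 = 252.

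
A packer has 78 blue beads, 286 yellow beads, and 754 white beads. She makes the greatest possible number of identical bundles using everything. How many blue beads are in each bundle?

3

Number of bundles = gcd(78, 286, 754).
78 = 2 × 3 × 13
286 = 2 × 11 × 13
754 = 2 × 13 × 29
gcd(78, 286, 754) = 2 × 13 = 26.
blue beads per bundle = 78 / 26 = 3.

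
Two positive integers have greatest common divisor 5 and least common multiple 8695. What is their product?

For any two positive integers, gcd × lcm = product = 5 × 8695 = 43475.

43475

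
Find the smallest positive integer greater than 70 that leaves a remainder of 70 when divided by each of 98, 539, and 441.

N − 70 must be a common multiple of 98, 539, and 441.
98 = 2 × 7^2
539 = 7^2 × 11
441 = 3^2 × 7^2
LCM(98, 539, 441) = 2 × 3^2 × 7^2 × 11 = 9702.
Smallest N > 70 is LCM + 70 = 9702 + 70 = 9772.

9772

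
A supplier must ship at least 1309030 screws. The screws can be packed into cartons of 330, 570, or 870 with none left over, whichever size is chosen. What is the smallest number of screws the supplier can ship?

The number of screws must be a common multiple of 330, 570, and 870, so a multiple of their LCM.
330 = 2 × 3 × 5 × 11
570 = 2 × 3 × 5 × 19
870 = 2 × 3 × 5 × 29
LCM(330, 570, 870) = 2 × 3 × 5 × 11 × 19 × 29 = 181830.
Smallest multiple of 181830 that is ≥ 1309030: ⌈1309030/181830⌉ × 181830 = 8 × 181830 = 1454640.

1454640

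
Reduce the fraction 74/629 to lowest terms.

74 = 2 × 37
629 = 17 × 37
gcd(74, 629) = 37.
Divide numerator and denominator by 37: 74/629 = 2/17.

2/17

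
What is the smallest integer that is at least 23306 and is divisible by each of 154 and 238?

23562

The integer must be a common multiple of 154 and 238, so a multiple of their LCM.
154 = 2 × 7 × 11
238 = 2 × 7 × 17
LCM(154, 238) = 2 × 7 × 11 × 17 = 2618.
Smallest multiple of 2618 that is ≥ 23306: ⌈23306/2618⌉ × 2618 = 9 × 2618 = 23562.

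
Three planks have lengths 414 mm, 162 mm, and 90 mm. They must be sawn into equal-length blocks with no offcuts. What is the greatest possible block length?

This is the greatest common divisor of 414, 162, and 90.
414 = 2 × 3^2 × 23
162 = 2 × 3^4
90 = 2 × 3^2 × 5
gcd(414, 162, 90) = 2 × 3^2 = 18.

18 mm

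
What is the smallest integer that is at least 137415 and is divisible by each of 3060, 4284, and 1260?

The integer must be a common multiple of 3060, 4284, and 1260, so a multiple of their LCM.
3060 = 2^2 × 3^2 × 5 × 17
4284 = 2^2 × 3^2 × 7 × 17
1260 = 2^2 × 3^2 × 5 × 7
LCM(3060, 4284, 1260) = 2^2 × 3^2 × 5 × 7 × 17 = 21420.
Smallest multiple of 21420 that is ≥ 137415: ⌈137415/21420⌉ × 21420 = 7 × 21420 = 149940.

149940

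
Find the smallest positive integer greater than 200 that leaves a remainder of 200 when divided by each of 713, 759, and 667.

N − 200 must be a common multiple of 713, 759, and 667.
713 = 23 × 31
759 = 3 × 11 × 23
667 = 23 × 29
LCM(713, 759, 667) = 3 × 11 × 23 × 29 × 31 = 682341.
Smallest N > 200 is LCM + 200 = 682341 + 200 = 682541.

682541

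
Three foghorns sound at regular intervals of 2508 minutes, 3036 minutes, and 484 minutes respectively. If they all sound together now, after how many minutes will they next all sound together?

We need the least common multiple of the intervals.
2508 = 2^2 × 3 × 11 × 19
3036 = 2^2 × 3 × 11 × 23
484 = 2^2 × 11^2
LCM(2508, 3036, 484) = 2^2 × 3 × 11^2 × 19 × 23 = 634524.

634524 minutes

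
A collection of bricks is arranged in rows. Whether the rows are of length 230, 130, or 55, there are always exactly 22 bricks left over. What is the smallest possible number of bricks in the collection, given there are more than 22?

N − 22 must be a common multiple of 230, 130, and 55.
230 = 2 × 5 × 23
130 = 2 × 5 × 13
55 = 5 × 11
LCM(230, 130, 55) = 2 × 5 × 11 × 13 × 23 = 32890.
Smallest N > 22 is LCM + 22 = 32890 + 22 = 32912.

32912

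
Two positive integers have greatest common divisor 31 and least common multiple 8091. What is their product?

250821

For any two positive integers, gcd × lcm = product = 31 × 8091 = 250821.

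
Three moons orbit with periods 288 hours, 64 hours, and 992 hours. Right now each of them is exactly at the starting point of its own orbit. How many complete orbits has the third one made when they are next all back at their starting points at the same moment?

All finish a whole number of cycles simultaneously at t = LCM of the periods.
288 = 2^5 × 3^2
64 = 2^6
992 = 2^5 × 31
LCM(288, 64, 992) = 2^6 × 3^2 × 31 = 17856.
Orbits for period 992: 17856 / 992 = 18.

18 orbits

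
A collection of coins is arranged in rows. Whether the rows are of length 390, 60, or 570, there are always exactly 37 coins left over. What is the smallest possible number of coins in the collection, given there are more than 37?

14857

N − 37 must be a common multiple of 390, 60, and 570.
390 = 2 × 3 × 5 × 13
60 = 2^2 × 3 × 5
570 = 2 × 3 × 5 × 19
LCM(390, 60, 570) = 2^2 × 3 × 5 × 13 × 19 = 14820.
Smallest N > 37 is LCM + 37 = 14820 + 37 = 14857.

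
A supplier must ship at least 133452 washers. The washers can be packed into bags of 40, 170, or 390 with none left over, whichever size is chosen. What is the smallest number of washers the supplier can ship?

159120

The number of washers must be a common multiple of 40, 170, and 390, so a multiple of their LCM.
40 = 2^3 × 5
170 = 2 × 5 × 17
390 = 2 × 3 × 5 × 13
LCM(40, 170, 390) = 2^3 × 3 × 5 × 13 × 17 = 26520.
Smallest multiple of 26520 that is ≥ 133452: ⌈133452/26520⌉ × 26520 = 6 × 26520 = 159120.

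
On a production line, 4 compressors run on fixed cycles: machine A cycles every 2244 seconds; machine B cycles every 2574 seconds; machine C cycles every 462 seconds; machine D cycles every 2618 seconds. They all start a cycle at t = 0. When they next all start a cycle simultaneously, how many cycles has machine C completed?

All finish a whole number of cycles simultaneously at t = LCM of the periods.
2244 = 2^2 × 3 × 11 × 17
2574 = 2 × 3^2 × 11 × 13
462 = 2 × 3 × 7 × 11
2618 = 2 × 7 × 11 × 17
LCM(2244, 2574, 462, 2618) = 2^2 × 3^2 × 7 × 11 × 13 × 17 = 612612.
Cycles for period 462: 612612 / 462 = 1326.

1326 cycles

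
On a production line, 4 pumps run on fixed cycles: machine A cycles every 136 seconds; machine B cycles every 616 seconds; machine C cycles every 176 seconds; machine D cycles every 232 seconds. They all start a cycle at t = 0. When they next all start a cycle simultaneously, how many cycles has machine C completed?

All finish a whole number of cycles simultaneously at t = LCM of the periods.
136 = 2^3 × 17
616 = 2^3 × 7 × 11
176 = 2^4 × 11
232 = 2^3 × 29
LCM(136, 616, 176, 232) = 2^4 × 7 × 11 × 17 × 29 = 607376.
Cycles for period 176: 607376 / 176 = 3451.

3451 cycles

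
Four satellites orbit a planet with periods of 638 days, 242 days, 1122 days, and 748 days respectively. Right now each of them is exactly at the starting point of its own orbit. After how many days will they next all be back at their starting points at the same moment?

715836 days

The first simultaneous occurrence is after LCM of the individual periods.
638 = 2 × 11 × 29
242 = 2 × 11^2
1122 = 2 × 3 × 11 × 17
748 = 2^2 × 11 × 17
LCM(638, 242, 1122, 748) = 2^2 × 3 × 11^2 × 17 × 29 = 715836.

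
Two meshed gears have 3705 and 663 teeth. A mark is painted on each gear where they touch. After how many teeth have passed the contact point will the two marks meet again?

They coincide at every common multiple of the periods; the first is the LCM.
3705 = 3 × 5 × 13 × 19
663 = 3 × 13 × 17
LCM(3705, 663) = 3 × 5 × 13 × 17 × 19 = 62985.

62985 teeth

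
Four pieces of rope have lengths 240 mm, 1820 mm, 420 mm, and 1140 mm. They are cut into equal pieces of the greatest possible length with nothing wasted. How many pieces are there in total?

Piece length = gcd(240, 1820, 420, 1140).
240 = 2^4 × 3 × 5
1820 = 2^2 × 5 × 7 × 13
420 = 2^2 × 3 × 5 × 7
1140 = 2^2 × 3 × 5 × 19
gcd(240, 1820, 420, 1140) = 2^2 × 5 = 20.
Total pieces = 240/20 + 1820/20 + 420/20 + 1140/20 = 12 + 91 + 21 + 57 = 181.

181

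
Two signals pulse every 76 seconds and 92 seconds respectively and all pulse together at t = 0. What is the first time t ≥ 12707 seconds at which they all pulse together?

Joint pulses occur at multiples of LCM(76, 92).
76 = 2^2 × 19
92 = 2^2 × 23
LCM(76, 92) = 2^2 × 19 × 23 = 1748.
Smallest multiple of 1748 that is ≥ 12707: ⌈12707/1748⌉ × 1748 = 8 × 1748 = 13984.

13984 seconds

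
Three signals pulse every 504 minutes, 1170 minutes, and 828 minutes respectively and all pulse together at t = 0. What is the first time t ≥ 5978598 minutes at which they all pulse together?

6027840 minutes

Joint pulses occur at multiples of LCM(504, 1170, 828).
504 = 2^3 × 3^2 × 7
1170 = 2 × 3^2 × 5 × 13
828 = 2^2 × 3^2 × 23
LCM(504, 1170, 828) = 2^3 × 3^2 × 5 × 7 × 13 × 23 = 753480.
Smallest multiple of 753480 that is ≥ 5978598: ⌈5978598/753480⌉ × 753480 = 8 × 753480 = 6027840.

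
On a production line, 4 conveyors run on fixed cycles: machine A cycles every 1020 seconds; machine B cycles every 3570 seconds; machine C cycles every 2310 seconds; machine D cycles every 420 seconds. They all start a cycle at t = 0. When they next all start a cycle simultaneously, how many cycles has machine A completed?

The first common completion time is the LCM of the periods.
1020 = 2^2 × 3 × 5 × 17
3570 = 2 × 3 × 5 × 7 × 17
2310 = 2 × 3 × 5 × 7 × 11
420 = 2^2 × 3 × 5 × 7
LCM(1020, 3570, 2310, 420) = 2^2 × 3 × 5 × 7 × 11 × 17 = 78540.
Cycles for period 1020: 78540 / 1020 = 77.

77 cycles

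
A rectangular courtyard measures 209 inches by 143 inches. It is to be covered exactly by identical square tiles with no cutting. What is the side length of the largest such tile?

11 inches

The tile side must divide both 209 and 143, so the largest is their gcd.
209 = 11 × 19
143 = 11 × 13
gcd(209, 143) = 11.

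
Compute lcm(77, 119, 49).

9163

77 = 7 × 11
119 = 7 × 17
49 = 7^2
LCM(77, 119, 49) = 7^2 × 11 × 17 = 9163.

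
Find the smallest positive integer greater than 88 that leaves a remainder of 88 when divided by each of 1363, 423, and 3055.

N − 88 must be a common multiple of 1363, 423, and 3055.
1363 = 29 × 47
423 = 3^2 × 47
3055 = 5 × 13 × 47
LCM(1363, 423, 3055) = 3^2 × 5 × 13 × 29 × 47 = 797355.
Smallest N > 88 is LCM + 88 = 797355 + 88 = 797443.

797443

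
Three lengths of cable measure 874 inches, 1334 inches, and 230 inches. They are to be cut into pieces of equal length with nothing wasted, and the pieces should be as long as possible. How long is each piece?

The greatest length dividing all of 874, 1334, and 230 is their gcd.
874 = 2 × 19 × 23
1334 = 2 × 23 × 29
230 = 2 × 5 × 23
gcd(874, 1334, 230) = 2 × 23 = 46.

46 inches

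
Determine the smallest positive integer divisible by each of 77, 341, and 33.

77 = 7 × 11
341 = 11 × 31
33 = 3 × 11
LCM(77, 341, 33) = 3 × 7 × 11 × 31 = 7161.

7161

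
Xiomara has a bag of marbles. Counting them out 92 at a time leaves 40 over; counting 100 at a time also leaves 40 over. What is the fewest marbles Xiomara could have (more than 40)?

2340

N − 40 must be a common multiple of 92 and 100.
92 = 2^2 × 23
100 = 2^2 × 5^2
LCM(92, 100) = 2^2 × 5^2 × 23 = 2300.
Smallest N > 40 is LCM + 40 = 2300 + 40 = 2340.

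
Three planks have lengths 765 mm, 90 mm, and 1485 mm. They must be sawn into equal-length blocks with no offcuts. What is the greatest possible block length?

The block length must divide every plank, so the greatest is gcd(765, 90, 1485).
765 = 3^2 × 5 × 17
90 = 2 × 3^2 × 5
1485 = 3^3 × 5 × 11
gcd(765, 90, 1485) = 3^2 × 5 = 45.

45 mm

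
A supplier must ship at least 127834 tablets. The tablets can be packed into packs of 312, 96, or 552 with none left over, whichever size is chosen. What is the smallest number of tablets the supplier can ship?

The number of tablets must be a common multiple of 312, 96, and 552, so a multiple of their LCM.
312 = 2^3 × 3 × 13
96 = 2^5 × 3
552 = 2^3 × 3 × 23
LCM(312, 96, 552) = 2^5 × 3 × 13 × 23 = 28704.
Smallest multiple of 28704 that is ≥ 127834: ⌈127834/28704⌉ × 28704 = 5 × 28704 = 143520.

143520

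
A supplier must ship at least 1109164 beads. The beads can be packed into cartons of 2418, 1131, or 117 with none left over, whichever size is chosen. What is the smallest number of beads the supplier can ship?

The number of beads must be a common multiple of 2418, 1131, and 117, so a multiple of their LCM.
2418 = 2 × 3 × 13 × 31
1131 = 3 × 13 × 29
117 = 3^2 × 13
LCM(2418, 1131, 117) = 2 × 3^2 × 13 × 29 × 31 = 210366.
Smallest multiple of 210366 that is ≥ 1109164: ⌈1109164/210366⌉ × 210366 = 6 × 210366 = 1262196.

1262196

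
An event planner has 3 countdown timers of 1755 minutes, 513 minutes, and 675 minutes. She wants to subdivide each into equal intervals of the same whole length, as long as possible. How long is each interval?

27 minutes

The interval must divide each timer length; the longest such is the gcd.
1755 = 3^3 × 5 × 13
513 = 3^3 × 19
675 = 3^3 × 5^2
gcd(1755, 513, 675) = 3^3 = 27.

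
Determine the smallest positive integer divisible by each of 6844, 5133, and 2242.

6844 = 2^2 × 29 × 59
5133 = 3 × 29 × 59
2242 = 2 × 19 × 59
LCM(6844, 5133, 2242) = 2^2 × 3 × 19 × 29 × 59 = 390108.

390108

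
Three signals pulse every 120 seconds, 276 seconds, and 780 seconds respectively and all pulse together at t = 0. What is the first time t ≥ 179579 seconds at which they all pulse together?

215280 seconds

Joint pulses occur at multiples of LCM(120, 276, 780).
120 = 2^3 × 3 × 5
276 = 2^2 × 3 × 23
780 = 2^2 × 3 × 5 × 13
LCM(120, 276, 780) = 2^3 × 3 × 5 × 13 × 23 = 35880.
Smallest multiple of 35880 that is ≥ 179579: ⌈179579/35880⌉ × 35880 = 6 × 35880 = 215280.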